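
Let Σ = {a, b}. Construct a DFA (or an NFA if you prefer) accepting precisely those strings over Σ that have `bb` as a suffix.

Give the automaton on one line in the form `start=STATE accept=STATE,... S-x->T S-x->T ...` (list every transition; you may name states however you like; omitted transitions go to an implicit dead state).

start=S0 accept=S2 S0-a->S0 S0-b->S1 S1-a->S0 S1-b->S2 S2-a->S0 S2-b->S2

Remember how much of `bb` the current input suffix matches. State S0 means no match yet; S1 means the last symbol is `b`; S2 means the last 2 symbols are `bb`. Only S2 accepts. On a mismatch, fall back to the longest proper suffix that is still a prefix of `bb`.
A 3-state machine:
        a   b  
>  S0   S0  S1 
   S1   S0  S2 
 * S2   S0  S2 
(> = start, * = accepting)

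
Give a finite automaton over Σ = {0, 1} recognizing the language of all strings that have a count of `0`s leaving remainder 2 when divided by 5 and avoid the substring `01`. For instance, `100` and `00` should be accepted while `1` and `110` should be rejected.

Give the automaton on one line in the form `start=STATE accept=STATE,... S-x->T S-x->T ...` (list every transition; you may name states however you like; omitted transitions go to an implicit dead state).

Run two small machines in parallel and take their product. The first has 5 states tracking the count of `0`s modulo 5; the second has 3 states tracking partial matches of the forbidden pattern `01`. A product state is a pair (one from each), accepting exactly when both do.
An 11-state machine:
          0    1  
>  S0     S1   S0 
   S1     S2   S3 
 * S2     S4   S5 
   S3     S5   S3 
   S4     S6   S7 
   S5     S7   S5 
   S6     S8   S9 
   S7     S9   S7 
   S8     S1  S10 
   S9    S10   S9 
   S10    S3  S10 
(> = start, * = accepting)

start=S0 accept=S2 S0-0->S1 S0-1->S0 S1-0->S2 S1-1->S3 S2-0->S4 S2-1->S5 S3-0->S5 S3-1->S3 S4-0->S6 S4-1->S7 S5-0->S7 S5-1->S5 S6-0->S8 S6-1->S9 S7-0->S9 S7-1->S7 S8-0->S1 S8-1->S10 S9-0->S10 S9-1->S9 S10-0->S3 S10-1->S10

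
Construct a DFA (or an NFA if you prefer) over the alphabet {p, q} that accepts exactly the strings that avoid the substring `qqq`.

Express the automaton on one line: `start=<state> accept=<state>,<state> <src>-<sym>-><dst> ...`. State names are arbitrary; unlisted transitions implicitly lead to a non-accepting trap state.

Track partial matches of the forbidden pattern `qqq`. State s3 is a dead state reached once `qqq` has occurred; every other state accepts. s0 means no part of `qqq` is currently matched.
A 4-state machine:
        p   q  
>* s0   s0  s1 
 * s1   s0  s2 
 * s2   s0  s3 
   s3   s3  s3 
(> = start, * = accepting)

start=s0 accept=s0,s1,s2 s0-p->s0 s0-q->s1 s1-p->s0 s1-q->s2 s2-p->s0 s2-q->s3 s3-p->s3 s3-q->s3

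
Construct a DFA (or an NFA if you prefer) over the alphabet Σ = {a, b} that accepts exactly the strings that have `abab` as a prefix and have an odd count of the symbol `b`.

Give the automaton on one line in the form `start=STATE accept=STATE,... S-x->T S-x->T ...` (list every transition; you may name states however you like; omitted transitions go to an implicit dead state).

start=S0 accept=S6 S0-a->S1 S0-b->S2 S1-a->S2 S1-b->S3 S2-a->S2 S2-b->S2 S3-a->S4 S3-b->S2 S4-a->S2 S4-b->S5 S5-a->S5 S5-b->S6 S6-a->S6 S6-b->S5

Run two small machines in parallel and take their product. One (6 states) tracks whether the input so far still matches the prefix `abab`; the other (2 states) tracks the count of `b`s modulo 2. Each combined state is a pair, one component from each; accept when both components accept. After merging equivalent states the machine shrinks.
A 7-state machine:
        a   b  
>  S0   S1  S2 
   S1   S2  S3 
   S2   S2  S2 
   S3   S4  S2 
   S4   S2  S5 
   S5   S5  S6 
 * S6   S6  S5 
(> = start, * = accepting)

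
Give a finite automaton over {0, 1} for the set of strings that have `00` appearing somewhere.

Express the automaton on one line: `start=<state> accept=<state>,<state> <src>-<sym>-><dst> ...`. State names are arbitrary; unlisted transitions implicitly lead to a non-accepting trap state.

start=S0 accept=S2 S0-0->S1 S0-1->S0 S1-0->S2 S1-1->S0 S2-0->S2 S2-1->S2

States S0..S1 record the length of the longest prefix of `00` that matches the current input suffix. Reaching S2 means `00` has been seen, and we stay there forever. Accept from S2.
3 states suffice.
        0   1  
>  S0   S1  S0 
   S1   S2  S0 
 * S2   S2  S2 
(> = start, * = accepting)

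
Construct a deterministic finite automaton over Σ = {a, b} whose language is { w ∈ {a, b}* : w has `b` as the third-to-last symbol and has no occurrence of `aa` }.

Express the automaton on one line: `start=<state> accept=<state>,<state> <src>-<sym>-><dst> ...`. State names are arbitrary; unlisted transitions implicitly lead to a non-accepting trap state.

Build one automaton per condition and run them in lockstep. The first has 15 states tracking the last 3 symbols read; the second has 3 states tracking partial matches of the forbidden pattern `aa`. A product state is a pair (one from each), accepting exactly when both do.
          a    b  
>  q0     q1   q2 
   q1     q3   q4 
   q2     q5   q6 
   q3     q7   q8 
   q4     q9  q10 
   q5    q11  q12 
   q6    q13  q14 
   q7     q7   q8 
   q8    q15  q16 
   q9    q11  q12 
   q10   q13  q14 
   q11    q7   q8 
 * q12    q9  q10 
 * q13   q11  q12 
 * q14   q13  q14 
   q15   q11  q17 
   q16   q18  q19 
   q17   q15  q16 
   q18   q11  q17 
   q19   q18  q19 
(> = start, * = accepting)

start=q0 accept=q12,q13,q14 q0-a->q1 q0-b->q2 q1-a->q3 q1-b->q4 q2-a->q5 q2-b->q6 q3-a->q7 q3-b->q8 q4-a->q9 q4-b->q10 q5-a->q11 q5-b->q12 q6-a->q13 q6-b->q14 q7-a->q7 q7-b->q8 q8-a->q15 q8-b->q16 q9-a->q11 q9-b->q12 q10-a->q13 q10-b->q14 q11-a->q7 q11-b->q8 q12-a->q9 q12-b->q10 q13-a->q11 q13-b->q12 q14-a->q13 q14-b->q14 q15-a->q11 q15-b->q17 q16-a->q18 q16-b->q19 q17-a->q15 q17-b->q16 q18-a->q11 q18-b->q17 q19-a->q18 q19-b->q19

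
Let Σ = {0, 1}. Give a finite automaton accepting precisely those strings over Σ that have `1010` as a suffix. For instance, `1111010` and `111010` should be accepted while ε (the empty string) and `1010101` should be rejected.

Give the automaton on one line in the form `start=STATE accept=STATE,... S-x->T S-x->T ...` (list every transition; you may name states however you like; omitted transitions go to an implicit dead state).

Remember how much of `1010` the current input suffix matches. State q0 means no match yet; q1 means the last symbol is `1`; q2 means the last 2 symbols are `10`; q3 means the last 3 symbols are `101`; q4 means the last 4 symbols are `1010`. Only q4 accepts. On a mismatch, fall back to the longest proper suffix that is still a prefix of `1010`.
With 5 states:
        0   1  
>  q0   q0  q1 
   q1   q2  q1 
   q2   q0  q3 
   q3   q4  q1 
 * q4   q0  q3 
(> = start, * = accepting)

start=q0 accept=q4 q0-0->q0 q0-1->q1 q1-0->q2 q1-1->q1 q2-0->q0 q2-1->q3 q3-0->q4 q3-1->q1 q4-0->q0 q4-1->q3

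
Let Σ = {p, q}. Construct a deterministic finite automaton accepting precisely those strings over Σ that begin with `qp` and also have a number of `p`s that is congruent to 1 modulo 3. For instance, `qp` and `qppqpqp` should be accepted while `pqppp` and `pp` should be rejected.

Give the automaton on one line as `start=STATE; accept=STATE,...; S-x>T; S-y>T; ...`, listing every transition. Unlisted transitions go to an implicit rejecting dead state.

Build one automaton per condition and run them in lockstep. One (4 states) tracks whether the input so far still matches the prefix `qp`; the other (3 states) tracks the count of `p`s modulo 3. Each combined state is a pair, one component from each; accept when both components accept.
With 8 states:
       p  q 
>  A   B  C 
   B   D  B 
   C   E  F 
   D   F  D 
 * E   G  E 
   F   B  F 
   G   H  G 
   H   E  H 
(> = start, * = accepting)

start=A; accept=E; A-p>B; A-q>C; B-p>D; B-q>B; C-p>E; C-q>F; D-p>F; D-q>D; E-p>G; E-q>E; F-p>B; F-q>F; G-p>H; G-q>G; H-p>E; H-q>H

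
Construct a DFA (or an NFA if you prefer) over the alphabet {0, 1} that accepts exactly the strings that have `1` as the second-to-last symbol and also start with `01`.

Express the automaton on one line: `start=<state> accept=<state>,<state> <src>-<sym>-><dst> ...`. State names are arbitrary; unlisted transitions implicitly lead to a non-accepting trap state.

start=S0 accept=S8,S9 S0-0->S1 S0-1->S2 S1-0->S3 S1-1->S4 S2-0->S5 S2-1->S6 S3-0->S3 S3-1->S7 S4-0->S8 S4-1->S9 S5-0->S3 S5-1->S7 S6-0->S5 S6-1->S6 S7-0->S5 S7-1->S6 S8-0->S10 S8-1->S4 S9-0->S8 S9-1->S9 S10-0->S10 S10-1->S4

Build one automaton per condition and run them in lockstep. The first has 7 states tracking the last 2 symbols read; the second has 4 states tracking whether the input so far still matches the prefix `01`. A product state is a pair (one from each), accepting exactly when both do.
An 11-state machine:
          0    1  
>  S0     S1   S2 
   S1     S3   S4 
   S2     S5   S6 
   S3     S3   S7 
   S4     S8   S9 
   S5     S3   S7 
   S6     S5   S6 
   S7     S5   S6 
 * S8    S10   S4 
 * S9     S8   S9 
   S10   S10   S4 
(> = start, * = accepting)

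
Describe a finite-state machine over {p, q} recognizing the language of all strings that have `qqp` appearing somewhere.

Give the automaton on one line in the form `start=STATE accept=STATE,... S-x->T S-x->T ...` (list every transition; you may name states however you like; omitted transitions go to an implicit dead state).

Track how much of `qqp` has been matched so far: state A is no progress, D is the absorbing accept state reached once `qqp` has occurred. Intermediate states record partial matches; on a mismatch, fall back to the longest reusable overlap.
With 4 states:
       p  q 
>  A   A  B 
   B   A  C 
   C   D  C 
 * D   D  D 
(> = start, * = accepting)

start=A accept=D A-p->A A-q->B B-p->A B-q->C C-p->D C-q->C D-p->D D-q->D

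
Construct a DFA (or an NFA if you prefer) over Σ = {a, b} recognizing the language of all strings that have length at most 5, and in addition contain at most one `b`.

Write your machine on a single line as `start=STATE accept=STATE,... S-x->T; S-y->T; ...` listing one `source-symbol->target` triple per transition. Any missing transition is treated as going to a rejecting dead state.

Handle the two conditions separately and then intersect. The first has 7 states tracking the input length, saturating at 6; the second has 3 states tracking the count of `b`s, saturating at 2. A product state is a pair (one from each), accepting exactly when both do.
An 18-state machine:
          a    b  
>* S0     S1   S2 
 * S1     S3   S4 
 * S2     S4   S5 
 * S3     S6   S7 
 * S4     S7   S8 
   S5     S8   S8 
 * S6     S9  S10 
 * S7    S10  S11 
   S8    S11  S11 
 * S9    S12  S13 
 * S10   S13  S14 
   S11   S14  S14 
 * S12   S15  S16 
 * S13   S16  S17 
   S14   S17  S17 
   S15   S15  S16 
   S16   S16  S17 
   S17   S17  S17 
(> = start, * = accepting)

start=S0; accept=S0,S1,S2,S3,S4,S6,S7,S9,S10,S12,S13; S0-a->S1; S0-b->S2; S1-a->S3; S1-b->S4; S2-a->S4; S2-b->S5; S3-a->S6; S3-b->S7; S4-a->S7; S4-b->S8; S5-a->S8; S5-b->S8; S6-a->S9; S6-b->S10; S7-a->S10; S7-b->S11; S8-a->S11; S8-b->S11; S9-a->S12; S9-b->S13; S10-a->S13; S10-b->S14; S11-a->S14; S11-b->S14; S12-a->S15; S12-b->S16; S13-a->S16; S13-b->S17; S14-a->S17; S14-b->S17; S15-a->S15; S15-b->S16; S16-a->S16; S16-b->S17; S17-a->S17; S17-b->S17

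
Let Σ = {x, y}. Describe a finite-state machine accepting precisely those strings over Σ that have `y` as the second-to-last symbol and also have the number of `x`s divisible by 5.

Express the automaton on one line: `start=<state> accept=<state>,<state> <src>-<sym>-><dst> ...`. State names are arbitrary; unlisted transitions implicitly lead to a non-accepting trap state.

Handle the two conditions separately and then intersect. One (7 states) tracks the last 2 symbols read; the other (5 states) tracks the count of `x`s modulo 5. Each combined state is a pair, one component from each; accept when both components accept. After merging equivalent states the machine shrinks.
With 9 states:
        x   y  
>  q0   q1  q2 
   q1   q3  q1 
   q2   q1  q4 
   q3   q5  q3 
 * q4   q1  q4 
   q5   q6  q5 
   q6   q0  q7 
   q7   q8  q7 
 * q8   q1  q2 
(> = start, * = accepting)

start=q0 accept=q4,q8 q0-x->q1 q0-y->q2 q1-x->q3 q1-y->q1 q2-x->q1 q2-y->q4 q3-x->q5 q3-y->q3 q4-x->q1 q4-y->q4 q5-x->q6 q5-y->q5 q6-x->q0 q6-y->q7 q7-x->q8 q7-y->q7 q8-x->q1 q8-y->q2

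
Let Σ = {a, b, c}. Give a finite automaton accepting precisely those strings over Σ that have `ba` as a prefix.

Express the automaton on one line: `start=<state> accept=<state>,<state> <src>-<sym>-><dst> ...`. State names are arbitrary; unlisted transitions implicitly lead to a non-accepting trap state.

Check the first 2 symbols one by one: q0 through q1 record how many have matched `ba` so far; any wrong symbol goes to the dead state q3. After all 2 match we enter the accepting sink q2.
A 4-state machine:
        a   b   c  
>  q0   q3  q1  q3 
   q1   q2  q3  q3 
 * q2   q2  q2  q2 
   q3   q3  q3  q3 
(> = start, * = accepting)

start=q0 accept=q2 q0-a->q3 q0-b->q1 q0-c->q3 q1-a->q2 q1-b->q3 q1-c->q3 q2-a->q2 q2-b->q2 q2-c->q2 q3-a->q3 q3-b->q3 q3-c->q3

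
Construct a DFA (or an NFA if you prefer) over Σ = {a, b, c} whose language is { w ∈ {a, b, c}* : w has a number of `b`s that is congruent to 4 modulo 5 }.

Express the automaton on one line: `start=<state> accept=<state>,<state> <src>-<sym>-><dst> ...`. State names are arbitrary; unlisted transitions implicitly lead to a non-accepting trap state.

Keep the running count of `b`s modulo 5: each `b` advances along the cycle s0 → s1 → s2 → s3 → s4 → s0 while other symbols loop. Accept at s4.
With 5 states:
        a   b   c  
>  s0   s0  s1  s0 
   s1   s1  s2  s1 
   s2   s2  s3  s2 
   s3   s3  s4  s3 
 * s4   s4  s0  s4 
(> = start, * = accepting)

start=s0 accept=s4 s0-a->s0 s0-b->s1 s0-c->s0 s1-a->s1 s1-b->s2 s1-c->s1 s2-a->s2 s2-b->s3 s2-c->s2 s3-a->s3 s3-b->s4 s3-c->s3 s4-a->s4 s4-b->s0 s4-c->s4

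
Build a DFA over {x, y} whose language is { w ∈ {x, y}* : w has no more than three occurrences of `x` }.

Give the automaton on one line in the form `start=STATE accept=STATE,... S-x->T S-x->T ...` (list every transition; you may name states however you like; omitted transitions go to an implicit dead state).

start=s0 accept=s0,s1,s2,s3 s0-x->s1 s0-y->s0 s1-x->s2 s1-y->s1 s2-x->s3 s2-y->s2 s3-x->s4 s3-y->s3 s4-x->s4 s4-y->s4

Count `x`s, saturating at 4: states s0 through s3 mean 0 through 3 `x`s seen; s4 means more than 3. Each `x` increments (capped at s4); other symbols loop. Accept from {s0, s1, s2, s3}.
        x   y  
>* s0   s1  s0 
 * s1   s2  s1 
 * s2   s3  s2 
 * s3   s4  s3 
   s4   s4  s4 
(> = start, * = accepting)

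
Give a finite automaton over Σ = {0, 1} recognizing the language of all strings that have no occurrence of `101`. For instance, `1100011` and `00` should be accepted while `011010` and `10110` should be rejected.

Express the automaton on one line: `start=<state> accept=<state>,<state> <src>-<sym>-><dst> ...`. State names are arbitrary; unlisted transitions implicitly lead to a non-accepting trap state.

start=q0 accept=q0,q1,q2 q0-0->q0 q0-1->q1 q1-0->q2 q1-1->q1 q2-0->q0 q2-1->q3 q3-0->q3 q3-1->q3

Track partial matches of the forbidden pattern `101`. State q3 is a dead state reached once `101` has occurred; every other state accepts. q0 means no part of `101` is currently matched.
        0   1  
>* q0   q0  q1 
 * q1   q2  q1 
 * q2   q0  q3 
   q3   q3  q3 
(> = start, * = accepting)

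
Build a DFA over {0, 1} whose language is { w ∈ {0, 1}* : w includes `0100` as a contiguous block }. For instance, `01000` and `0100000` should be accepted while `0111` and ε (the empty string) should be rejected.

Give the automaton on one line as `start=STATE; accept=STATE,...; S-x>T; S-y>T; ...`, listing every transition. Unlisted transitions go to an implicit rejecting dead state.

start=q0; accept=q4; q0-0>q1; q0-1>q0; q1-0>q1; q1-1>q2; q2-0>q3; q2-1>q0; q3-0>q4; q3-1>q2; q4-0>q4; q4-1>q4

Track how much of `0100` has been matched so far: state q0 is no progress, q4 is the absorbing accept state reached once `0100` has occurred. Intermediate states record partial matches; on a mismatch, fall back to the longest reusable overlap.
With 5 states:
        0   1  
>  q0   q1  q0 
   q1   q1  q2 
   q2   q3  q0 
   q3   q4  q2 
 * q4   q4  q4 
(> = start, * = accepting)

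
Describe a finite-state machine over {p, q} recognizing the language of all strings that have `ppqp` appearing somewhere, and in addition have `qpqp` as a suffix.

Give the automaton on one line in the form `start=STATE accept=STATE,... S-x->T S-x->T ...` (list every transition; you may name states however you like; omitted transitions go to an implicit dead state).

start=S0 accept=S12 S0-p->S1 S0-q->S2 S1-p->S3 S1-q->S2 S2-p->S4 S2-q->S2 S3-p->S3 S3-q->S5 S4-p->S3 S4-q->S6 S5-p->S7 S5-q->S2 S6-p->S8 S6-q->S2 S7-p->S9 S7-q->S10 S8-p->S3 S8-q->S6 S9-p->S9 S9-q->S11 S10-p->S12 S10-q->S11 S11-p->S7 S11-q->S11 S12-p->S9 S12-q->S10

Run two small machines in parallel and take their product. The first has 5 states tracking whether and how much of `ppqp` has been seen; the second has 5 states tracking how much of the suffix `qpqp` has currently been matched. A product state is a pair (one from each), accepting exactly when both do.
A 13-state machine:
          p    q  
>  S0     S1   S2 
   S1     S3   S2 
   S2     S4   S2 
   S3     S3   S5 
   S4     S3   S6 
   S5     S7   S2 
   S6     S8   S2 
   S7     S9  S10 
   S8     S3   S6 
   S9     S9  S11 
   S10   S12  S11 
   S11    S7  S11 
 * S12    S9  S10 
(> = start, * = accepting)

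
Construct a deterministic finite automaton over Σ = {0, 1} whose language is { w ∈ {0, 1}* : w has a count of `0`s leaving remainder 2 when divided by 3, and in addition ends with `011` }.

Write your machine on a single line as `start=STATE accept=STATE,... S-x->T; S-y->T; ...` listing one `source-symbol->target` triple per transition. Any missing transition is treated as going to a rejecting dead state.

start=S0; accept=S4; S0-0->S1; S0-1->S0; S1-0->S2; S1-1->S1; S2-0->S0; S2-1->S3; S3-0->S0; S3-1->S4; S4-0->S0; S4-1->S5; S5-0->S0; S5-1->S5

Build one automaton per condition and run them in lockstep. One (3 states) tracks the count of `0`s modulo 3; the other (4 states) tracks how much of the suffix `011` has currently been matched. Each combined state is a pair, one component from each; accept when both components accept. After merging equivalent states the machine shrinks.
With 6 states:
        0   1  
>  S0   S1  S0 
   S1   S2  S1 
   S2   S0  S3 
   S3   S0  S4 
 * S4   S0  S5 
   S5   S0  S5 
(> = start, * = accepting)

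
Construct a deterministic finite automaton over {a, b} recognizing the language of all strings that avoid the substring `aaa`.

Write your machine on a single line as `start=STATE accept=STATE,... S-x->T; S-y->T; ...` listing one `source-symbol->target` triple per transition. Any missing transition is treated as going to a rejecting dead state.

start=q0; accept=q0,q1,q2; q0-a->q1; q0-b->q0; q1-a->q2; q1-b->q0; q2-a->q3; q2-b->q0; q3-a->q3; q3-b->q3

This is the complement of 'contains `aaa`'. Use the same substring-matching states — q0 through q3 holding how much of `aaa` has just been matched — but flip the accepting set: everything except the trap q3 accepts.
4 states suffice.
        a   b  
>* q0   q1  q0 
 * q1   q2  q0 
 * q2   q3  q0 
   q3   q3  q3 
(> = start, * = accepting)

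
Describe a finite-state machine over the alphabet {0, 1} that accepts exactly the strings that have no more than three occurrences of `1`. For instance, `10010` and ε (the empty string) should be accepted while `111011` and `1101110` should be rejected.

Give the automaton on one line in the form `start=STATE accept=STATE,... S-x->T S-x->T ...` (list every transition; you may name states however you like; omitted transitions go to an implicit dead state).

start=S0 accept=S0,S1,S2,S3 S0-0->S0 S0-1->S1 S1-0->S1 S1-1->S2 S2-0->S2 S2-1->S3 S3-0->S3 S3-1->S4 S4-0->S4 S4-1->S4

Count `1`s, saturating at 4: states S0 through S3 mean 0 through 3 `1`s seen; S4 means more than 3. Each `1` increments (capped at S4); other symbols loop. Accept from {S0, S1, S2, S3}.
5 states suffice.
        0   1  
>* S0   S0  S1 
 * S1   S1  S2 
 * S2   S2  S3 
 * S3   S3  S4 
   S4   S4  S4 
(> = start, * = accepting)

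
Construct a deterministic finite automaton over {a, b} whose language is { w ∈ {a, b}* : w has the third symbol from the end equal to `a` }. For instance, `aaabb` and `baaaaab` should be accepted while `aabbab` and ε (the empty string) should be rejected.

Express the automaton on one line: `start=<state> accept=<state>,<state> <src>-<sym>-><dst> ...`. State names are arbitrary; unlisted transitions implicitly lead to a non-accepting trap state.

A DFA must remember the last 3 symbols (since which symbol is third-to-last isn't known until the input ends). Use one state per possible window of the last ≤3 symbols; accept from those whose window starts with `a`.
          a    b  
>  s0     s1   s2 
   s1     s3   s4 
   s2     s5   s6 
   s3     s7   s8 
   s4     s9  s10 
   s5    s11  s12 
   s6    s13  s14 
 * s7     s7   s8 
 * s8     s9  s10 
 * s9    s11  s12 
 * s10   s13  s14 
   s11    s7   s8 
   s12    s9  s10 
   s13   s11  s12 
   s14   s13  s14 
(> = start, * = accepting)

start=s0 accept=s7,s8,s9,s10 s0-a->s1 s0-b->s2 s1-a->s3 s1-b->s4 s2-a->s5 s2-b->s6 s3-a->s7 s3-b->s8 s4-a->s9 s4-b->s10 s5-a->s11 s5-b->s12 s6-a->s13 s6-b->s14 s7-a->s7 s7-b->s8 s8-a->s9 s8-b->s10 s9-a->s11 s9-b->s12 s10-a->s13 s10-b->s14 s11-a->s7 s11-b->s8 s12-a->s9 s12-b->s10 s13-a->s11 s13-b->s12 s14-a->s13 s14-b->s14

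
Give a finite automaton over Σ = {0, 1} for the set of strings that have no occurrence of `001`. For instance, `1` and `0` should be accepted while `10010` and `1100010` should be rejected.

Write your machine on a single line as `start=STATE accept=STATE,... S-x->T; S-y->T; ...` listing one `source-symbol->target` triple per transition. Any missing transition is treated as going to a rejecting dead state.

start=q0; accept=q0,q1,q2; q0-0->q1; q0-1->q0; q1-0->q2; q1-1->q0; q2-0->q2; q2-1->q3; q3-0->q3; q3-1->q3

This is the complement of 'contains `001`'. Use the same substring-matching states — q0 through q3 holding how much of `001` has just been matched — but flip the accepting set: everything except the trap q3 accepts.
A 4-state machine:
        0   1  
>* q0   q1  q0 
 * q1   q2  q0 
 * q2   q2  q3 
   q3   q3  q3 
(> = start, * = accepting)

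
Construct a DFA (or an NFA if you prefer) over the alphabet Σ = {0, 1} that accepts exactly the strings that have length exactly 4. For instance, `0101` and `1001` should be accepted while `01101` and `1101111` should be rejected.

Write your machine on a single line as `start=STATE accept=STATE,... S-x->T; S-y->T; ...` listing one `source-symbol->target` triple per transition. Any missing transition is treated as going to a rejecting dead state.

Count input length up to 5: every symbol moves from A toward F, which means 'more than 4' and absorbs. Accept from {E}.
6 states suffice.
       0  1 
>  A   B  B 
   B   C  C 
   C   D  D 
   D   E  E 
 * E   F  F 
   F   F  F 
(> = start, * = accepting)

start=A; accept=E; A-0->B; A-1->B; B-0->C; B-1->C; C-0->D; C-1->D; D-0->E; D-1->E; E-0->F; E-1->F; F-0->F; F-1->F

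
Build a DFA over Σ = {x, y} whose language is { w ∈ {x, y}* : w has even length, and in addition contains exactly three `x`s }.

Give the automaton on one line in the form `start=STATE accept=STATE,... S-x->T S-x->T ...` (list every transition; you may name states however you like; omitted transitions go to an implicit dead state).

Handle the two conditions separately and then intersect. The first has 2 states tracking the input length modulo 2; the second has 5 states tracking the count of `x`s, saturating at 4. A product state is a pair (one from each), accepting exactly when both do. Minimizing collapses redundant product states.
       x  y 
>  A   B  C 
   B   D  E 
   C   E  A 
   D   F  G 
   E   G  B 
   F   H  I 
   G   I  D 
   H   H  H 
 * I   H  F 
(> = start, * = accepting)

start=A accept=I A-x->B A-y->C B-x->D B-y->E C-x->E C-y->A D-x->F D-y->G E-x->G E-y->B F-x->H F-y->I G-x->I G-y->D H-x->H H-y->H I-x->H I-y->F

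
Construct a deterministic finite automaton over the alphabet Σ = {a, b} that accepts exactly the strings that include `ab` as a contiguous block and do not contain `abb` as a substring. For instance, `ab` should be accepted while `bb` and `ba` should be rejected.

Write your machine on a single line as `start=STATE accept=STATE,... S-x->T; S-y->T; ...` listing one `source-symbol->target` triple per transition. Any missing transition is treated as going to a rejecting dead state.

start=q0; accept=q2,q3; q0-a->q1; q0-b->q0; q1-a->q1; q1-b->q2; q2-a->q3; q2-b->q4; q3-a->q3; q3-b->q2; q4-a->q4; q4-b->q4

Handle the two conditions separately and then intersect. The first has 3 states tracking whether and how much of `ab` has been seen; the second has 4 states tracking partial matches of the forbidden pattern `abb`. A product state is a pair (one from each), accepting exactly when both do.
A 5-state machine:
        a   b  
>  q0   q1  q0 
   q1   q1  q2 
 * q2   q3  q4 
 * q3   q3  q2 
   q4   q4  q4 
(> = start, * = accepting)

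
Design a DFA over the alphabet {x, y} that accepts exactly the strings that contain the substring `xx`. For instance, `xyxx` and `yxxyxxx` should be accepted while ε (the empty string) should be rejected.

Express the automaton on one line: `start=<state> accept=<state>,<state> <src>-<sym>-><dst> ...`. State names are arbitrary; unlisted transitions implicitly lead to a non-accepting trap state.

start=q0 accept=q2 q0-x->q1 q0-y->q0 q1-x->q2 q1-y->q0 q2-x->q2 q2-y->q2

States q0..q1 record the length of the longest prefix of `xx` that matches the current input suffix. Reaching q2 means `xx` has been seen, and we stay there forever. Accept from q2.
3 states suffice.
        x   y  
>  q0   q1  q0 
   q1   q2  q0 
 * q2   q2  q2 
(> = start, * = accepting)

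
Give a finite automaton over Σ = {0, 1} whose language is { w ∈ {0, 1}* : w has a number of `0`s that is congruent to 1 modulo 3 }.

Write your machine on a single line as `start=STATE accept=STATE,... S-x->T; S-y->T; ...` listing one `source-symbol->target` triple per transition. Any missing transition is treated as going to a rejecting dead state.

start=s0; accept=s1; s0-0->s1; s0-1->s0; s1-0->s2; s1-1->s1; s2-0->s0; s2-1->s2

Keep the running count of `0`s modulo 3: each `0` advances along the cycle s0 → s1 → s2 → s0 while other symbols loop. Accept at s1.
3 states suffice.
        0   1  
>  s0   s1  s0 
 * s1   s2  s1 
   s2   s0  s2 
(> = start, * = accepting)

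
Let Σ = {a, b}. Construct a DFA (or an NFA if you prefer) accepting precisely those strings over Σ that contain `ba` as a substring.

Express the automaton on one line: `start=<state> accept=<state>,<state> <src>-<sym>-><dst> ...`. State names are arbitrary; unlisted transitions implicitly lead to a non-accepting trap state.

States q0..q1 record the length of the longest prefix of `ba` that matches the current input suffix. Reaching q2 means `ba` has been seen, and we stay there forever. Accept from q2.
        a   b  
>  q0   q0  q1 
   q1   q2  q1 
 * q2   q2  q2 
(> = start, * = accepting)

start=q0 accept=q2 q0-a->q0 q0-b->q1 q1-a->q2 q1-b->q1 q2-a->q2 q2-b->q2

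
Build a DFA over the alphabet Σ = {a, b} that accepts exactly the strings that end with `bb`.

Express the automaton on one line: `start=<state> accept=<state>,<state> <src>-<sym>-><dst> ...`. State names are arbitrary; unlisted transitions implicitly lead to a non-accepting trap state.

start=q0 accept=q2 q0-a->q0 q0-b->q1 q1-a->q0 q1-b->q2 q2-a->q0 q2-b->q2

Remember how much of `bb` the current input suffix matches. State q0 means no match yet; q1 means the last symbol is `b`; q2 means the last 2 symbols are `bb`. Only q2 accepts. On a mismatch, fall back to the longest proper suffix that is still a prefix of `bb`.
A 3-state machine:
        a   b  
>  q0   q0  q1 
   q1   q0  q2 
 * q2   q0  q2 
(> = start, * = accepting)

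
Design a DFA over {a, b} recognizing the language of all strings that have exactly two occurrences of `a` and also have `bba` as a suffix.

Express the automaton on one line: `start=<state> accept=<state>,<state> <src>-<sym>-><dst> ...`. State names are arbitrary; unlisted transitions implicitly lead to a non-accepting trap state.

start=s0 accept=s12 s0-a->s1 s0-b->s2 s1-a->s3 s1-b->s4 s2-a->s1 s2-b->s5 s3-a->s6 s3-b->s7 s4-a->s3 s4-b->s8 s5-a->s9 s5-b->s5 s6-a->s6 s6-b->s10 s7-a->s6 s7-b->s11 s8-a->s12 s8-b->s8 s9-a->s3 s9-b->s4 s10-a->s6 s10-b->s13 s11-a->s14 s11-b->s11 s12-a->s6 s12-b->s7 s13-a->s14 s13-b->s13 s14-a->s6 s14-b->s10

Build one automaton per condition and run them in lockstep. The first has 4 states tracking the count of `a`s, saturating at 3; the second has 4 states tracking how much of the suffix `bba` has currently been matched. A product state is a pair (one from each), accepting exactly when both do.
With 15 states:
          a    b  
>  s0     s1   s2 
   s1     s3   s4 
   s2     s1   s5 
   s3     s6   s7 
   s4     s3   s8 
   s5     s9   s5 
   s6     s6  s10 
   s7     s6  s11 
   s8    s12   s8 
   s9     s3   s4 
   s10    s6  s13 
   s11   s14  s11 
 * s12    s6   s7 
   s13   s14  s13 
   s14    s6  s10 
(> = start, * = accepting)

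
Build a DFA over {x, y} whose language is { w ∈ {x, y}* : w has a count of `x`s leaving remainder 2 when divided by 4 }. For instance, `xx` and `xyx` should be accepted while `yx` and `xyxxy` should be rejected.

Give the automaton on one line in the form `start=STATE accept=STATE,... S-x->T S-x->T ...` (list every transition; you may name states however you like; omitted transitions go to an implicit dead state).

start=q0 accept=q2 q0-x->q1 q0-y->q0 q1-x->q2 q1-y->q1 q2-x->q3 q2-y->q2 q3-x->q0 q3-y->q3

Keep the running count of `x`s modulo 4: each `x` advances along the cycle q0 → q1 → q2 → q3 → q0 while other symbols loop. Accept at q2.
A 4-state machine:
        x   y  
>  q0   q1  q0 
   q1   q2  q1 
 * q2   q3  q2 
   q3   q0  q3 
(> = start, * = accepting)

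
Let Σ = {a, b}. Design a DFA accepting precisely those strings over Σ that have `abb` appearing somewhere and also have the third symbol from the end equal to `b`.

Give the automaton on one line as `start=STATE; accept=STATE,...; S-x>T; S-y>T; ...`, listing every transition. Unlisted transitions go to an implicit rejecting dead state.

Handle the two conditions separately and then intersect. The first has 4 states tracking whether and how much of `abb` has been seen; the second has 15 states tracking the last 3 symbols read. A product state is a pair (one from each), accepting exactly when both do.
22 states suffice.
          a    b  
>  s0     s1   s2 
   s1     s3   s4 
   s2     s5   s6 
   s3     s7   s8 
   s4     s9  s10 
   s5    s11  s12 
   s6    s13  s14 
   s7     s7   s8 
   s8     s9  s10 
   s9    s11  s12 
   s10   s15  s16 
   s11    s7   s8 
   s12    s9  s10 
   s13   s11  s12 
   s14   s13  s14 
 * s15   s17  s18 
 * s16   s15  s16 
 * s17   s19  s20 
 * s18   s21  s10 
   s19   s19  s20 
   s20   s21  s10 
   s21   s17  s18 
(> = start, * = accepting)

start=s0; accept=s15,s16,s17,s18; s0-a>s1; s0-b>s2; s1-a>s3; s1-b>s4; s2-a>s5; s2-b>s6; s3-a>s7; s3-b>s8; s4-a>s9; s4-b>s10; s5-a>s11; s5-b>s12; s6-a>s13; s6-b>s14; s7-a>s7; s7-b>s8; s8-a>s9; s8-b>s10; s9-a>s11; s9-b>s12; s10-a>s15; s10-b>s16; s11-a>s7; s11-b>s8; s12-a>s9; s12-b>s10; s13-a>s11; s13-b>s12; s14-a>s13; s14-b>s14; s15-a>s17; s15-b>s18; s16-a>s15; s16-b>s16; s17-a>s19; s17-b>s20; s18-a>s21; s18-b>s10; s19-a>s19; s19-b>s20; s20-a>s21; s20-b>s10; s21-a>s17; s21-b>s18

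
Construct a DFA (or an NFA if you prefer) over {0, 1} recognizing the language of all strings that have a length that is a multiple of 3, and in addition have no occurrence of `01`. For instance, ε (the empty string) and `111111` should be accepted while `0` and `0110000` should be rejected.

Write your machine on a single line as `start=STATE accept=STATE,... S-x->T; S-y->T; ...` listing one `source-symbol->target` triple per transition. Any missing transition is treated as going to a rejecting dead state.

start=q0; accept=q0,q6; q0-0->q1; q0-1->q2; q1-0->q3; q1-1->q4; q2-0->q3; q2-1->q5; q3-0->q6; q3-1->q4; q4-0->q4; q4-1->q4; q5-0->q6; q5-1->q0; q6-0->q1; q6-1->q4

Run two small machines in parallel and take their product. One (3 states) tracks the input length modulo 3; the other (3 states) tracks partial matches of the forbidden pattern `01`. Each combined state is a pair, one component from each; accept when both components accept. Equivalent product states are then merged.
        0   1  
>* q0   q1  q2 
   q1   q3  q4 
   q2   q3  q5 
   q3   q6  q4 
   q4   q4  q4 
   q5   q6  q0 
 * q6   q1  q4 
(> = start, * = accepting)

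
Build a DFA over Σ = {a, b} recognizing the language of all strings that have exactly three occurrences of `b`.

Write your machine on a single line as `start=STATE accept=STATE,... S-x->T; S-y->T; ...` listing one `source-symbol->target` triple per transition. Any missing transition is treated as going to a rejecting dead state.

Count `b`s, saturating at 4: states s0 through s3 mean 0 through 3 `b`s seen; s4 means more than 3. Each `b` increments (capped at s4); other symbols loop. Accept from {s3}.
5 states suffice.
        a   b  
>  s0   s0  s1 
   s1   s1  s2 
   s2   s2  s3 
 * s3   s3  s4 
   s4   s4  s4 
(> = start, * = accepting)

start=s0; accept=s3; s0-a->s0; s0-b->s1; s1-a->s1; s1-b->s2; s2-a->s2; s2-b->s3; s3-a->s3; s3-b->s4; s4-a->s4; s4-b->s4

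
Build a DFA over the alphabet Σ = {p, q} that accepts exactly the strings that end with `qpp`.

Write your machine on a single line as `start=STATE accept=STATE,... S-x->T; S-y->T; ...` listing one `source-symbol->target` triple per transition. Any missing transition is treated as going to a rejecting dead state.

Remember how much of `qpp` the current input suffix matches. State s0 means no match yet; s1 means the last symbol is `q`; s2 means the last 2 symbols are `qp`; s3 means the last 3 symbols are `qpp`. Only s3 accepts. On a mismatch, fall back to the longest proper suffix that is still a prefix of `qpp`.
        p   q  
>  s0   s0  s1 
   s1   s2  s1 
   s2   s3  s1 
 * s3   s0  s1 
(> = start, * = accepting)

start=s0; accept=s3; s0-p->s0; s0-q->s1; s1-p->s2; s1-q->s1; s2-p->s3; s2-q->s1; s3-p->s0; s3-q->s1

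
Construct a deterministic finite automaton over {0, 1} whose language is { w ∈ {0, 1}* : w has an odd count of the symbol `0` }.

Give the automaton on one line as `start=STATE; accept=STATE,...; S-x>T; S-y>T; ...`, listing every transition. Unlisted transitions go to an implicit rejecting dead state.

start=s0; accept=s1; s0-0>s1; s0-1>s0; s1-0>s0; s1-1>s1

Keep the running count of `0`s modulo 2: each `0` advances along the cycle s0 → s1 → s0 while other symbols loop. Accept at s1.
With 2 states:
        0   1  
>  s0   s1  s0 
 * s1   s0  s1 
(> = start, * = accepting)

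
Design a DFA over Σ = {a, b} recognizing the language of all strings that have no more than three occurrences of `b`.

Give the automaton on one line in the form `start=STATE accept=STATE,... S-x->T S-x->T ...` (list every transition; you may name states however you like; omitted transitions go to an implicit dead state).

start=S0 accept=S0,S1,S2,S3 S0-a->S0 S0-b->S1 S1-a->S1 S1-b->S2 S2-a->S2 S2-b->S3 S3-a->S3 S3-b->S4 S4-a->S4 S4-b->S4

Only the number of `b`s matters, and only up to 4. Make a chain S0 → S1 → S2 → S3 → S4 advanced by each `b` (with S4 absorbing); every other symbol self-loops. The accepting set is {S0, S1, S2, S3}.
5 states suffice.
        a   b  
>* S0   S0  S1 
 * S1   S1  S2 
 * S2   S2  S3 
 * S3   S3  S4 
   S4   S4  S4 
(> = start, * = accepting)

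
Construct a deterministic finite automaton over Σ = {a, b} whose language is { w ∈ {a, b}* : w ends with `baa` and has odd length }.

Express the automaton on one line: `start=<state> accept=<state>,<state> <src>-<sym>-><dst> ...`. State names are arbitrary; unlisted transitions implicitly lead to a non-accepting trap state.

start=s0 accept=s4 s0-a->s1 s0-b->s2 s1-a->s0 s1-b->s0 s2-a->s3 s2-b->s0 s3-a->s4 s3-b->s2 s4-a->s0 s4-b->s0

Run two small machines in parallel and take their product. The first has 4 states tracking how much of the suffix `baa` has currently been matched; the second has 2 states tracking the input length modulo 2. A product state is a pair (one from each), accepting exactly when both do. Equivalent product states are then merged.
5 states suffice.
        a   b  
>  s0   s1  s2 
   s1   s0  s0 
   s2   s3  s0 
   s3   s4  s2 
 * s4   s0  s0 
(> = start, * = accepting)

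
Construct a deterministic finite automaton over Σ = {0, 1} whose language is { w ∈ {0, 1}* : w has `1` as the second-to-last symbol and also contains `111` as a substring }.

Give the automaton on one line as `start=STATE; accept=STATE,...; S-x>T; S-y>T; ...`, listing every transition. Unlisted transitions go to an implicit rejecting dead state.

start=q0; accept=q7,q8; q0-0>q1; q0-1>q2; q1-0>q3; q1-1>q4; q2-0>q5; q2-1>q6; q3-0>q3; q3-1>q4; q4-0>q5; q4-1>q6; q5-0>q3; q5-1>q4; q6-0>q5; q6-1>q7; q7-0>q8; q7-1>q7; q8-0>q9; q8-1>q10; q9-0>q9; q9-1>q10; q10-0>q8; q10-1>q7

Build one automaton per condition and run them in lockstep. One (7 states) tracks the last 2 symbols read; the other (4 states) tracks whether and how much of `111` has been seen. Each combined state is a pair, one component from each; accept when both components accept.
An 11-state machine:
          0    1  
>  q0     q1   q2 
   q1     q3   q4 
   q2     q5   q6 
   q3     q3   q4 
   q4     q5   q6 
   q5     q3   q4 
   q6     q5   q7 
 * q7     q8   q7 
 * q8     q9  q10 
   q9     q9  q10 
   q10    q8   q7 
(> = start, * = accepting)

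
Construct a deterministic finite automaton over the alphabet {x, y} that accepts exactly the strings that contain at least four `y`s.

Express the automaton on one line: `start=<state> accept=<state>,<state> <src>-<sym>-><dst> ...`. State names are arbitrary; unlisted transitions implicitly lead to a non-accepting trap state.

start=q0 accept=q4,q5 q0-x->q0 q0-y->q1 q1-x->q1 q1-y->q2 q2-x->q2 q2-y->q3 q3-x->q3 q3-y->q4 q4-x->q4 q4-y->q5 q5-x->q5 q5-y->q5

Count `y`s, saturating at 5: states q0 through q4 mean 0 through 4 `y`s seen; q5 means more than 4. Each `y` increments (capped at q5); other symbols loop. Accept from {q4, q5}.
With 6 states:
        x   y  
>  q0   q0  q1 
   q1   q1  q2 
   q2   q2  q3 
   q3   q3  q4 
 * q4   q4  q5 
 * q5   q5  q5 
(> = start, * = accepting)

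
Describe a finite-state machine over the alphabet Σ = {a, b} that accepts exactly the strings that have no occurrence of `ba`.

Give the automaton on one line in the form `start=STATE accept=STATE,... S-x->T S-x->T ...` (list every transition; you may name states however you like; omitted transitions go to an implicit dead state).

start=q0 accept=q0,q1 q0-a->q0 q0-b->q1 q1-a->q2 q1-b->q1 q2-a->q2 q2-b->q2

Track partial matches of the forbidden pattern `ba`. State q2 is a dead state reached once `ba` has occurred; every other state accepts. q0 means no part of `ba` is currently matched.
3 states suffice.
        a   b  
>* q0   q0  q1 
 * q1   q2  q1 
   q2   q2  q2 
(> = start, * = accepting)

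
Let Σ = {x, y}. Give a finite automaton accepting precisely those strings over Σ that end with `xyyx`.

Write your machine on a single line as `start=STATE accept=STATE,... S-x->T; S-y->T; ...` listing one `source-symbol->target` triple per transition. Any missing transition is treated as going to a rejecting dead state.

Remember how much of `xyyx` the current input suffix matches. State s0 means no match yet; s1 means the last symbol is `x`; s2 means the last 2 symbols are `xy`; s3 means the last 3 symbols are `xyy`; s4 means the last 4 symbols are `xyyx`. Only s4 accepts. On a mismatch, fall back to the longest proper suffix that is still a prefix of `xyyx`.
A 5-state machine:
        x   y  
>  s0   s1  s0 
   s1   s1  s2 
   s2   s1  s3 
   s3   s4  s0 
 * s4   s1  s2 
(> = start, * = accepting)

start=s0; accept=s4; s0-x->s1; s0-y->s0; s1-x->s1; s1-y->s2; s2-x->s1; s2-y->s3; s3-x->s4; s3-y->s0; s4-x->s1; s4-y->s2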